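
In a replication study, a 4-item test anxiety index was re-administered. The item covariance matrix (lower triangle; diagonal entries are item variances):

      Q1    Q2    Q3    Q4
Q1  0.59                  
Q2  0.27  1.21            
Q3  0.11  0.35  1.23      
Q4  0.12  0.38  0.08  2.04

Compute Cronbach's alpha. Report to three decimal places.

Cronbach's alpha = 0.454

Σσᵢ² = 0.59 + 1.21 + 1.23 + 2.04 = 5.07
Sum of the distinct covariances = 1.31
Var(T) = 5.07 + 2 × 1.31 = 7.69
α = (k/(k−1))·(1 − Σσᵢ²/Var(T)) = (4/3)·(1 − 5.07/7.69) = 0.454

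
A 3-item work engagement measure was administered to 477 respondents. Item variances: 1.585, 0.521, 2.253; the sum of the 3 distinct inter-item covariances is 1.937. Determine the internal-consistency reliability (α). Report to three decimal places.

ΣVar(i) = 1.585 + 0.521 + 2.253 = 4.359
Sum of distinct covariances = 1.937
total variance = ΣVar(i) + 2·Σcov = 4.359 + 2 × 1.937 = 8.233
α = (3/2)·(1 − 4.359/8.233) = 0.706

α = 0.706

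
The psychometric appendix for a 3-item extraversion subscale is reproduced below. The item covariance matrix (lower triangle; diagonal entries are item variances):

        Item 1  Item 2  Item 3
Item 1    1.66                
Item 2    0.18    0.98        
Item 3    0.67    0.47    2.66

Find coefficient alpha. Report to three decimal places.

Σσᵢ² = 1.66 + 0.98 + 2.66 = 5.30
Sum of the distinct covariances = 1.32
σ²_total = 5.30 + 2 × 1.32 = 7.94
α = (k/(k−1))·(1 − Σσᵢ²/σ²_total) = (3/2)·(1 − 5.30/7.94) = 0.499

α = 0.499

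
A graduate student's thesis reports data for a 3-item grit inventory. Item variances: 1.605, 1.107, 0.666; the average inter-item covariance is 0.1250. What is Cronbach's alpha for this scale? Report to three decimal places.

Σσᵢ² = 1.605 + 1.107 + 0.666 = 3.378
Sum of the 3 distinct covariances = 3 × 0.1250 = 0.3750
Var(T) = Σσᵢ² + 2·Σcov = 3.378 + 2 × 0.3750 = 4.1280
α = (3/2)·(1 − 3.378/4.1280) = 0.273

Cronbach's alpha = 0.273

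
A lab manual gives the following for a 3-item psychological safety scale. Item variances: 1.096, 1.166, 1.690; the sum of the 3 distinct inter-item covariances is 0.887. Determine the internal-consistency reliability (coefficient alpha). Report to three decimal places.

sum of item variances = 1.096 + 1.166 + 1.690 = 3.952
Sum of distinct covariances = 0.887
σ²_total = sum of item variances + 2·Σcov = 3.952 + 2 × 0.887 = 5.726
α = (3/2)·(1 − 3.952/5.726) = 0.465

α = 0.465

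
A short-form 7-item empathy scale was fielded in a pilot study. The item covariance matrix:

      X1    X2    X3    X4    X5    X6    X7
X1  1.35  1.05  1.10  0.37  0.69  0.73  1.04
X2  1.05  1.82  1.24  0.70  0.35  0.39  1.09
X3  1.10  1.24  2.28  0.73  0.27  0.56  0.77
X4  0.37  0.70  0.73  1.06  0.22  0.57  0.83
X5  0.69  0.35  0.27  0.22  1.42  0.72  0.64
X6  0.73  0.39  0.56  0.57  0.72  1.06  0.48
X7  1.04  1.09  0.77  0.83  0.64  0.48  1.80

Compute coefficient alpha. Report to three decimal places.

ΣVar(i) = 1.35 + 1.82 + 2.28 + 1.06 + 1.42 + 1.06 + 1.80 = 10.79
Sum of off-diagonal covariances = 14.54
Var(T) = 10.79 + 2 × 14.54 = 39.87
α = (k/(k−1))·(1 − ΣVar(i)/Var(T)) = (7/6)·(1 − 10.79/39.87) = 0.851

coefficient alpha = 0.851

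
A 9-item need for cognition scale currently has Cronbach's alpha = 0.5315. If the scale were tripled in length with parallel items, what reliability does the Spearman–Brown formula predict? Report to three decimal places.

Length factor m = 3
α' = m·α / (1 + (m−1)·α)
   = 3 × 0.5315 / (1 + (3 − 1) × 0.5315)
   = 1.5945 / 2.0630 = 0.773

predicted reliability = 0.773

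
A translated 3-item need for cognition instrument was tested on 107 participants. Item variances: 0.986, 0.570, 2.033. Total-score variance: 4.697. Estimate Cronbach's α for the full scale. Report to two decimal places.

Cronbach's α = 0.35

ΣVar(i) = 0.986 + 0.570 + 2.033 = 3.589
α = (k/(k−1))·(1 − ΣVar(i)/σ²_T) = (3/2)·(1 − 3.589/4.697) = 0.35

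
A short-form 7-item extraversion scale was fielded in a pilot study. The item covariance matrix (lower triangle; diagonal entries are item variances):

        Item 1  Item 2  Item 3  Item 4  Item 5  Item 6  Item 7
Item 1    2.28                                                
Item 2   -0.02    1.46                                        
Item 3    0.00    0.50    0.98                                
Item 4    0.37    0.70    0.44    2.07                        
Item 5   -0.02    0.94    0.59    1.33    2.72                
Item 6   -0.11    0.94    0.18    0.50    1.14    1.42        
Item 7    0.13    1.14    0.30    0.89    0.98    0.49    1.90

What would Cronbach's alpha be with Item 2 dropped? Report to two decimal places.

Cronbach's alpha = 0.67

Remaining items: Item 1, Item 3, Item 4, Item 5, Item 6, Item 7 (k = 6).
sum of item variances = 2.28 + 0.98 + 2.07 + 2.72 + 1.42 + 1.90 = 11.37
Var(T) = 11.37 + 2 × 7.21 = 25.79
α (item deleted) = (6/5)·(1 − 11.37/25.79) = 0.67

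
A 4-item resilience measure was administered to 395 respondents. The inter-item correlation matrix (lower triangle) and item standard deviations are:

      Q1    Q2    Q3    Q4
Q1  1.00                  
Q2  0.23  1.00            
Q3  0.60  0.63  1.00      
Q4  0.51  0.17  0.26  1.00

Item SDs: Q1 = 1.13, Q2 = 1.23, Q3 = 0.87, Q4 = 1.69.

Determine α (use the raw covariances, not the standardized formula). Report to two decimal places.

α = 0.68

Σσ²ᵢ = 1.13² + 1.23² + 0.87² + 1.69² = 6.4028
Covariances σ_ij = r_ij · s_i · s_j:
  σ(Q1,Q2) = 0.23 × 1.13 × 1.23 = 0.3197
  σ(Q1,Q3) = 0.60 × 1.13 × 0.87 = 0.5899
  σ(Q1,Q4) = 0.51 × 1.13 × 1.69 = 0.9739
  σ(Q2,Q3) = 0.63 × 1.23 × 0.87 = 0.6742
  σ(Q2,Q4) = 0.17 × 1.23 × 1.69 = 0.3534
  σ(Q3,Q4) = 0.26 × 0.87 × 1.69 = 0.3823
σ²_T = Σσ²ᵢ + 2·Σσ_ij = 6.4028 + 2 × 3.2934 = 12.9896
α = (4/3)·(1 − 6.4028/12.9896) = 0.68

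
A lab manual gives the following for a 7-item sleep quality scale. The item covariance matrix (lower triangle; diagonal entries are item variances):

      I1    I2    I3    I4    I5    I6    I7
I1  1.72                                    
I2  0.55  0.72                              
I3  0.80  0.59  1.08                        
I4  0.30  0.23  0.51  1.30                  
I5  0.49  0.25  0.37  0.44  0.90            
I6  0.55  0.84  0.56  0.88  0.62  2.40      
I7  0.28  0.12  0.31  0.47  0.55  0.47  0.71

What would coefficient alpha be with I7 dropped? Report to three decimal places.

Remaining items: I1, I2, I3, I4, I5, I6 (k = 6).
Σσ²ᵢ = 1.72 + 0.72 + 1.08 + 1.30 + 0.90 + 2.40 = 8.12
σ²_total = 8.12 + 2 × 7.98 = 24.08
α (item deleted) = (6/5)·(1 − 8.12/24.08) = 0.795

coefficient alpha = 0.795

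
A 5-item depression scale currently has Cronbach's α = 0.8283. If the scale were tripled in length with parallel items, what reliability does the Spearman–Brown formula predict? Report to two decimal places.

predicted reliability = 0.94

Length factor m = 3
α' = m·α / (1 + (m−1)·α)
   = 3 × 0.8283 / (1 + (3 − 1) × 0.8283)
   = 2.4849 / 2.6566 = 0.94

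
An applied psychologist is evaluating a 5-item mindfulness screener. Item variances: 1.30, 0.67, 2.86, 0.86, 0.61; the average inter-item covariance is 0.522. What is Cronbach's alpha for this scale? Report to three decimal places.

sum of item variances = 1.30 + 0.67 + 2.86 + 0.86 + 0.61 = 6.30
Sum of the 10 distinct covariances = 10 × 0.522 = 5.220
total variance = sum of item variances + 2·Σcov = 6.30 + 2 × 5.220 = 16.740
α = (5/4)·(1 − 6.30/16.740) = 0.780

α = 0.780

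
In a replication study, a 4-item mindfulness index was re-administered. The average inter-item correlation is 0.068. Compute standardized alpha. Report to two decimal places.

standardized alpha = 0.23

Standardized α = k·r̄ / (1 + (k−1)·r̄) = 4 × 0.068 / (1 + 3 × 0.068)
  = 0.2720 / 1.2040 = 0.23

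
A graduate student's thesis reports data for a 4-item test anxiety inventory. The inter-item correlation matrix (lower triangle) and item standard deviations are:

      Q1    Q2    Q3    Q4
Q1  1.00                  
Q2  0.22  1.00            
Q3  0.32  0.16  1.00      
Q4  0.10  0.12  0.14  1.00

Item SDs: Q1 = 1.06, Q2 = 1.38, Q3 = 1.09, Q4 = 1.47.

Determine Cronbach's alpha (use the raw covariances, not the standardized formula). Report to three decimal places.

Cronbach's alpha = 0.437

Σσ²ᵢ = 1.06² + 1.38² + 1.09² + 1.47² = 6.3770
Covariances σ_ij = r_ij · s_i · s_j:
  σ(Q1,Q2) = 0.22 × 1.06 × 1.38 = 0.3218
  σ(Q1,Q3) = 0.32 × 1.06 × 1.09 = 0.3697
  σ(Q1,Q4) = 0.10 × 1.06 × 1.47 = 0.1558
  σ(Q2,Q3) = 0.16 × 1.38 × 1.09 = 0.2407
  σ(Q2,Q4) = 0.12 × 1.38 × 1.47 = 0.2434
  σ(Q3,Q4) = 0.14 × 1.09 × 1.47 = 0.2243
σ²_T = Σσ²ᵢ + 2·Σσ_ij = 6.3770 + 2 × 1.5557 = 9.4884
α = (4/3)·(1 − 6.3770/9.4884) = 0.437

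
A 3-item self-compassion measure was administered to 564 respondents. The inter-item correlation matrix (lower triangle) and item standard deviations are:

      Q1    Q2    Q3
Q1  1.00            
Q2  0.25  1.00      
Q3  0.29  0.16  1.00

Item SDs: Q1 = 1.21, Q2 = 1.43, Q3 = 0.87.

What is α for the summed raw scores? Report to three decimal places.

Σσ²ᵢ = 1.21² + 1.43² + 0.87² = 4.2659
Covariances σ_ij = r_ij · s_i · s_j:
  σ(Q1,Q2) = 0.25 × 1.21 × 1.43 = 0.4326
  σ(Q1,Q3) = 0.29 × 1.21 × 0.87 = 0.3053
  σ(Q2,Q3) = 0.16 × 1.43 × 0.87 = 0.1991
σ²_T = Σσ²ᵢ + 2·Σσ_ij = 4.2659 + 2 × 0.9370 = 6.1399
α = (3/2)·(1 − 4.2659/6.1399) = 0.458

α = 0.458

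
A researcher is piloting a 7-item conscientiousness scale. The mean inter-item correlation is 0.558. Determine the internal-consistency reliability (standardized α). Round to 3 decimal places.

standardized α = 0.898

Standardized α = k·r̄ / (1 + (k−1)·r̄) = 7 × 0.558 / (1 + 6 × 0.558)
  = 3.9060 / 4.3480 = 0.898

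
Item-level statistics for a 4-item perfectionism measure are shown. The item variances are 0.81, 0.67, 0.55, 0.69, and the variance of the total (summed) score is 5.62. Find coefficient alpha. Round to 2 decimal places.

Σσ²ᵢ = 0.81 + 0.67 + 0.55 + 0.69 = 2.72
α = (k/(k−1))·(1 − Σσ²ᵢ/Var(T)) = (4/3)·(1 − 2.72/5.62) = 0.69

coefficient alpha = 0.69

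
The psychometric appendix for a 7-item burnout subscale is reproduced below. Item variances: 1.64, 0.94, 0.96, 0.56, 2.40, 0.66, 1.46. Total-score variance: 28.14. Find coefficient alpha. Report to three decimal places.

ΣVar(i) = 1.64 + 0.94 + 0.96 + 0.56 + 2.40 + 0.66 + 1.46 = 8.62
α = (k/(k−1))·(1 − ΣVar(i)/σ²_total) = (7/6)·(1 − 8.62/28.14) = 0.809

α = 0.809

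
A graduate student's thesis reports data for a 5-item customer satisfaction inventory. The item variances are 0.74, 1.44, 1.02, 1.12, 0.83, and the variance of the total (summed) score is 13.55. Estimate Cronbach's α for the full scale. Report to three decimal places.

α = 0.775

Σσ²ᵢ = 0.74 + 1.44 + 1.02 + 1.12 + 0.83 = 5.15
α = (k/(k−1))·(1 − Σσ²ᵢ/σ²_total) = (5/4)·(1 − 5.15/13.55) = 0.775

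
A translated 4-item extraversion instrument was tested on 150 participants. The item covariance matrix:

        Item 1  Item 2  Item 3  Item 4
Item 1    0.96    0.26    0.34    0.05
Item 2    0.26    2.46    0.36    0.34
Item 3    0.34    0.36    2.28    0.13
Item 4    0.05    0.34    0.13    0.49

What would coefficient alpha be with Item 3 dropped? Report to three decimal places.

Remaining items: Item 1, Item 2, Item 4 (k = 3).
Σσᵢ² = 0.96 + 2.46 + 0.49 = 3.91
Var(T) = 3.91 + 2 × 0.65 = 5.21
α (item deleted) = (3/2)·(1 − 3.91/5.21) = 0.374

coefficient alpha = 0.374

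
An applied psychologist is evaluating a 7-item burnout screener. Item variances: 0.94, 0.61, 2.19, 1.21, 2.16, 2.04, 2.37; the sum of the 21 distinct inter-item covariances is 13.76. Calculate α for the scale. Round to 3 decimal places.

Σσᵢ² = 0.94 + 0.61 + 2.19 + 1.21 + 2.16 + 2.04 + 2.37 = 11.52
Sum of distinct covariances = 13.76
σ²_total = Σσᵢ² + 2·Σcov = 11.52 + 2 × 13.76 = 39.04
α = (7/6)·(1 − 11.52/39.04) = 0.822

α = 0.822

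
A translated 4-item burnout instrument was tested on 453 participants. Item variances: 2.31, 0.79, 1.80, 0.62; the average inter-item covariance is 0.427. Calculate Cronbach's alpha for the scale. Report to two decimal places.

Cronbach's alpha = 0.64

Σσᵢ² = 2.31 + 0.79 + 1.80 + 0.62 = 5.52
Sum of the 6 distinct covariances = 6 × 0.427 = 2.562
Var(T) = Σσᵢ² + 2·Σcov = 5.52 + 2 × 2.562 = 10.644
α = (4/3)·(1 − 5.52/10.644) = 0.64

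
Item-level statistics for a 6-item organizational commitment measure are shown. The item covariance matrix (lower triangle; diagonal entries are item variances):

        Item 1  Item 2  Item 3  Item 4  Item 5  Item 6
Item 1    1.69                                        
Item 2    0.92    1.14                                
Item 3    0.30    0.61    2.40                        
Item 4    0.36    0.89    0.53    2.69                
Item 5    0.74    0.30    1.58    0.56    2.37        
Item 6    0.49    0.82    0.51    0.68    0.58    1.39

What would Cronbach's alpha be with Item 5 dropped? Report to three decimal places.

Remaining items: Item 1, Item 2, Item 3, Item 4, Item 6 (k = 5).
ΣVar(i) = 1.69 + 1.14 + 2.40 + 2.69 + 1.39 = 9.31
σ²_T = 9.31 + 2 × 6.11 = 21.53
α (item deleted) = (5/4)·(1 − 9.31/21.53) = 0.709

Cronbach's alpha = 0.709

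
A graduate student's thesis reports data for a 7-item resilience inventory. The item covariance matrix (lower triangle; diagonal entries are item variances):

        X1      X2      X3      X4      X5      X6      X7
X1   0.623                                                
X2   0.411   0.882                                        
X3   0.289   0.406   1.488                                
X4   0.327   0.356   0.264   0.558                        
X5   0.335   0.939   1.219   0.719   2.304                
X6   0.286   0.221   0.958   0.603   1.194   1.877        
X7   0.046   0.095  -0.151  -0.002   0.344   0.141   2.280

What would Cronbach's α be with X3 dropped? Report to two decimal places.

α = 0.70

Remaining items: X1, X2, X4, X5, X6, X7 (k = 6).
Σσᵢ² = 0.623 + 0.882 + 0.558 + 2.304 + 1.877 + 2.280 = 8.524
total variance = 8.524 + 2 × 6.015 = 20.554
α (item deleted) = (6/5)·(1 − 8.524/20.554) = 0.70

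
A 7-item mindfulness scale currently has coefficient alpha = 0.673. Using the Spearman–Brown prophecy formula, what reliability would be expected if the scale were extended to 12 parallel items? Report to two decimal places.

predicted reliability = 0.78

Length factor m = 12/7 = 1.7143
α' = m·α / (1 + (m−1)·α)
   = 12/7 × 0.673 / (1 + (12/7 − 1) × 0.673)
   = 1.1537 / 1.4807 = 0.78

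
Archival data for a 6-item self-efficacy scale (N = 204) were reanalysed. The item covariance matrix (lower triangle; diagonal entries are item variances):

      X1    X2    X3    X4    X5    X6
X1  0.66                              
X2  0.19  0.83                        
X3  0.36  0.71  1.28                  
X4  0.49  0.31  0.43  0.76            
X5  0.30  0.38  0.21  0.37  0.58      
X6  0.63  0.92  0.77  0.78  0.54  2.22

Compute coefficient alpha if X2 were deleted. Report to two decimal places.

Remaining items: X1, X3, X4, X5, X6 (k = 5).
Σσ²ᵢ = 0.66 + 1.28 + 0.76 + 0.58 + 2.22 = 5.50
σ²_T = 5.50 + 2 × 4.88 = 15.26
α (item deleted) = (5/4)·(1 − 5.50/15.26) = 0.80

α = 0.80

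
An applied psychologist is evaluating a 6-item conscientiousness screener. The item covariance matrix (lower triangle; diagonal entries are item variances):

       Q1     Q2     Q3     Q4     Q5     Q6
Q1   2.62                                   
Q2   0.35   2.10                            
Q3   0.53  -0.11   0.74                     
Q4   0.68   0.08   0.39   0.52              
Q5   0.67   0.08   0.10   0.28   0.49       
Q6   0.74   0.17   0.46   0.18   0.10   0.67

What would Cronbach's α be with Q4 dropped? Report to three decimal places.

Remaining items: Q1, Q2, Q3, Q5, Q6 (k = 5).
sum of item variances = 2.62 + 2.10 + 0.74 + 0.49 + 0.67 = 6.62
Var(T) = 6.62 + 2 × 3.09 = 12.80
α (item deleted) = (5/4)·(1 − 6.62/12.80) = 0.604

Cronbach's α = 0.604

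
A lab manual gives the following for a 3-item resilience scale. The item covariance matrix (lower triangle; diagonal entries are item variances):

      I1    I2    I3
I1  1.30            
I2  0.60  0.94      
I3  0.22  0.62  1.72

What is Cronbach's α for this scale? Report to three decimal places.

Cronbach's α = 0.632

Σσ²ᵢ = 1.30 + 0.94 + 1.72 = 3.96
Σ_{i<j} σ_ij = 1.44
σ²_T = 3.96 + 2 × 1.44 = 6.84
α = (k/(k−1))·(1 − Σσ²ᵢ/σ²_T) = (3/2)·(1 − 3.96/6.84) = 0.632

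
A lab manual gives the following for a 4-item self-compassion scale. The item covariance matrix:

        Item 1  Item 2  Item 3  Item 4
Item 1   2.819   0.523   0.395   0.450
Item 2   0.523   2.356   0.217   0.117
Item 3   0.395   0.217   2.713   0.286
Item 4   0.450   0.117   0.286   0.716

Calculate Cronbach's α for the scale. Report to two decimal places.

Σσᵢ² = 2.819 + 2.356 + 2.713 + 0.716 = 8.604
Sum of off-diagonal covariances = 1.988
σ²_T = 8.604 + 2 × 1.988 = 12.580
α = (k/(k−1))·(1 − Σσᵢ²/σ²_T) = (4/3)·(1 − 8.604/12.580) = 0.42

α = 0.42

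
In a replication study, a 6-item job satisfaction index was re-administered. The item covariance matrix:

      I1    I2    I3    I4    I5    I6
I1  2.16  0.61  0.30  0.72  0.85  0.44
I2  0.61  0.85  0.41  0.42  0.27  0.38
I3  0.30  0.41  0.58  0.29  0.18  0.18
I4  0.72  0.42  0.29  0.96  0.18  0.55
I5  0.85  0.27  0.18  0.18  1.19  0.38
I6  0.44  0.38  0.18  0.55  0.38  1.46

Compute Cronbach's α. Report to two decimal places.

Cronbach's α = 0.76

ΣVar(i) = 2.16 + 0.85 + 0.58 + 0.96 + 1.19 + 1.46 = 7.20
Σ_{i<j} σ_ij = 6.16
σ²_total = 7.20 + 2 × 6.16 = 19.52
α = (k/(k−1))·(1 − ΣVar(i)/σ²_total) = (6/5)·(1 − 7.20/19.52) = 0.76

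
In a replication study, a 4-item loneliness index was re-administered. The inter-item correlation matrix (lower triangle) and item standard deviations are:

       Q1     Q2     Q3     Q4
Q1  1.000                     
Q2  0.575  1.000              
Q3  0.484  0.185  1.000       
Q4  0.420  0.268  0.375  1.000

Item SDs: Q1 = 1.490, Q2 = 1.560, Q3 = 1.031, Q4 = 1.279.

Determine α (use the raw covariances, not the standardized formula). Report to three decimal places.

α = 0.712

Σσ²ᵢ = 1.490² + 1.560² + 1.031² + 1.279² = 7.3525
Covariances σ_ij = r_ij · s_i · s_j:
  σ(Q1,Q2) = 0.575 × 1.490 × 1.560 = 1.3365
  σ(Q1,Q3) = 0.484 × 1.490 × 1.031 = 0.7435
  σ(Q1,Q4) = 0.420 × 1.490 × 1.279 = 0.8004
  σ(Q2,Q3) = 0.185 × 1.560 × 1.031 = 0.2975
  σ(Q2,Q4) = 0.268 × 1.560 × 1.279 = 0.5347
  σ(Q3,Q4) = 0.375 × 1.031 × 1.279 = 0.4945
σ²_T = Σσ²ᵢ + 2·Σσ_ij = 7.3525 + 2 × 4.2071 = 15.7667
α = (4/3)·(1 − 7.3525/15.7667) = 0.712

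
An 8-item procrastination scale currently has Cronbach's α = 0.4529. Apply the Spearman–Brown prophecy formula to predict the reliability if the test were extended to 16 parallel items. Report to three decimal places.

predicted reliability = 0.623

Length factor m = 16/8 = 2.0000
α' = m·α / (1 + (m−1)·α)
   = 16/8 × 0.4529 / (1 + (16/8 − 1) × 0.4529)
   = 0.9058 / 1.4529 = 0.623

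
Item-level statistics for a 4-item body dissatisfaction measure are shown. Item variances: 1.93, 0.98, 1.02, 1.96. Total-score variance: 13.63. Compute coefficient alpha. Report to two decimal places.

Σσ²ᵢ = 1.93 + 0.98 + 1.02 + 1.96 = 5.89
α = (k/(k−1))·(1 − Σσ²ᵢ/σ²_T) = (4/3)·(1 − 5.89/13.63) = 0.76

α = 0.76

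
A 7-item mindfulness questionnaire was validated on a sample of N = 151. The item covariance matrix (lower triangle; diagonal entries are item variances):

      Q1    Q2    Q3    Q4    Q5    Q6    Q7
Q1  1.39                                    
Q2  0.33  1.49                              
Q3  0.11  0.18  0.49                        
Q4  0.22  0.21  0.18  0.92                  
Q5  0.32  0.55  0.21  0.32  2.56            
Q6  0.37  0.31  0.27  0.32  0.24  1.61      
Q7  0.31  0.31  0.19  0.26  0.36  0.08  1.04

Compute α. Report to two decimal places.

ΣVar(i) = 1.39 + 1.49 + 0.49 + 0.92 + 2.56 + 1.61 + 1.04 = 9.50
Σ_{i<j} σ_ij = 5.65
σ²_T = 9.50 + 2 × 5.65 = 20.80
α = (k/(k−1))·(1 − ΣVar(i)/σ²_T) = (7/6)·(1 − 9.50/20.80) = 0.63

α = 0.63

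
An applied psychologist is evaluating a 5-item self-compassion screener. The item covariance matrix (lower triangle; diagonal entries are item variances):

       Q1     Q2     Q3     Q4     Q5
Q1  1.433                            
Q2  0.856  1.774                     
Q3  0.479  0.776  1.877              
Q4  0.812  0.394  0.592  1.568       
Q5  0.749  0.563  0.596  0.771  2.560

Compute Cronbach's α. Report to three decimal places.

Cronbach's α = 0.736

sum of item variances = 1.433 + 1.774 + 1.877 + 1.568 + 2.560 = 9.212
Sum of the distinct covariances = 6.588
total variance = 9.212 + 2 × 6.588 = 22.388
α = (k/(k−1))·(1 − sum of item variances/total variance) = (5/4)·(1 − 9.212/22.388) = 0.736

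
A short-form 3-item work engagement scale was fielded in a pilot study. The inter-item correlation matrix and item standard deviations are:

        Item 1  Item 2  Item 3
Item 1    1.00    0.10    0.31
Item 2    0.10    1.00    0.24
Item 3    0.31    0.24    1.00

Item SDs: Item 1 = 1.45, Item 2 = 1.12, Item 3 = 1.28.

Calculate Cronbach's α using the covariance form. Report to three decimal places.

Cronbach's α = 0.453

Σσ²ᵢ = 1.45² + 1.12² + 1.28² = 4.9953
Covariances σ_ij = r_ij · s_i · s_j:
  σ(Item 1,Item 2) = 0.10 × 1.45 × 1.12 = 0.1624
  σ(Item 1,Item 3) = 0.31 × 1.45 × 1.28 = 0.5754
  σ(Item 2,Item 3) = 0.24 × 1.12 × 1.28 = 0.3441
σ²_T = Σσ²ᵢ + 2·Σσ_ij = 4.9953 + 2 × 1.0819 = 7.1591
α = (3/2)·(1 − 4.9953/7.1591) = 0.453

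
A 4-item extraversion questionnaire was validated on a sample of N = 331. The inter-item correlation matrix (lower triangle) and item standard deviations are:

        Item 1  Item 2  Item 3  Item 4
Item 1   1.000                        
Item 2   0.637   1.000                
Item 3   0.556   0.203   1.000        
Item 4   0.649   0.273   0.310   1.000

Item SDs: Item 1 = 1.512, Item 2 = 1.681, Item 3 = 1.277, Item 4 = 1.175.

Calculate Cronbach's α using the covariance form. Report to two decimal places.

α = 0.75

Σσ²ᵢ = 1.512² + 1.681² + 1.277² + 1.175² = 8.1233
Covariances σ_ij = r_ij · s_i · s_j:
  σ(Item 1,Item 2) = 0.637 × 1.512 × 1.681 = 1.6190
  σ(Item 1,Item 3) = 0.556 × 1.512 × 1.277 = 1.0735
  σ(Item 1,Item 4) = 0.649 × 1.512 × 1.175 = 1.1530
  σ(Item 2,Item 3) = 0.203 × 1.681 × 1.277 = 0.4358
  σ(Item 2,Item 4) = 0.273 × 1.681 × 1.175 = 0.5392
  σ(Item 3,Item 4) = 0.310 × 1.277 × 1.175 = 0.4651
σ²_T = Σσ²ᵢ + 2·Σσ_ij = 8.1233 + 2 × 5.2856 = 18.6945
α = (4/3)·(1 − 8.1233/18.6945) = 0.75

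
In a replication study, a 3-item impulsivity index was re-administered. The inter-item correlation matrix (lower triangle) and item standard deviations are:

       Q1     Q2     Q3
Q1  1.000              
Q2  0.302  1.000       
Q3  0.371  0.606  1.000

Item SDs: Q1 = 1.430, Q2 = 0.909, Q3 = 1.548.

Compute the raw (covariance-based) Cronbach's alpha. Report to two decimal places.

Σσ²ᵢ = 1.430² + 0.909² + 1.548² = 5.2675
Covariances σ_ij = r_ij · s_i · s_j:
  σ(Q1,Q2) = 0.302 × 1.430 × 0.909 = 0.3926
  σ(Q1,Q3) = 0.371 × 1.430 × 1.548 = 0.8213
  σ(Q2,Q3) = 0.606 × 0.909 × 1.548 = 0.8527
σ²_T = Σσ²ᵢ + 2·Σσ_ij = 5.2675 + 2 × 2.0666 = 9.4007
α = (3/2)·(1 − 5.2675/9.4007) = 0.66

α = 0.66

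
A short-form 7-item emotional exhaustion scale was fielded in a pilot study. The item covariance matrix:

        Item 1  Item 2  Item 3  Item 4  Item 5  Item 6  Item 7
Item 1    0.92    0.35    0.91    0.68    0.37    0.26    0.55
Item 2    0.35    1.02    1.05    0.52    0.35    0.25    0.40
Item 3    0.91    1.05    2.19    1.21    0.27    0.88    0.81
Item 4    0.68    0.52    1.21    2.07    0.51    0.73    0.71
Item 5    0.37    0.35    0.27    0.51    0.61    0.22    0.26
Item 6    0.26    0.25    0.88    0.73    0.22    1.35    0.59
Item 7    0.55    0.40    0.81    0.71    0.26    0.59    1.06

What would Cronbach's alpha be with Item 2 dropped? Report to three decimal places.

Cronbach's alpha = 0.823

Remaining items: Item 1, Item 3, Item 4, Item 5, Item 6, Item 7 (k = 6).
Σσᵢ² = 0.92 + 2.19 + 2.07 + 0.61 + 1.35 + 1.06 = 8.20
σ²_total = 8.20 + 2 × 8.96 = 26.12
α (item deleted) = (6/5)·(1 − 8.20/26.12) = 0.823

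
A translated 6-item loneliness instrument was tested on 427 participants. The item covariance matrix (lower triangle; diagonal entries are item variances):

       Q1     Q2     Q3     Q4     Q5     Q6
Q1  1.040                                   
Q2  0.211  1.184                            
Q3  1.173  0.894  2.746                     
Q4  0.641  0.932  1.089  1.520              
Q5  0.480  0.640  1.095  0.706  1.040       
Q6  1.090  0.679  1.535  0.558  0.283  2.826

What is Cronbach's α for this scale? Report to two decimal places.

Cronbach's α = 0.84

Σσ²ᵢ = 1.040 + 1.184 + 2.746 + 1.520 + 1.040 + 2.826 = 10.356
Sum of the distinct covariances = 12.006
Var(T) = 10.356 + 2 × 12.006 = 34.368
α = (k/(k−1))·(1 − Σσ²ᵢ/Var(T)) = (6/5)·(1 − 10.356/34.368) = 0.84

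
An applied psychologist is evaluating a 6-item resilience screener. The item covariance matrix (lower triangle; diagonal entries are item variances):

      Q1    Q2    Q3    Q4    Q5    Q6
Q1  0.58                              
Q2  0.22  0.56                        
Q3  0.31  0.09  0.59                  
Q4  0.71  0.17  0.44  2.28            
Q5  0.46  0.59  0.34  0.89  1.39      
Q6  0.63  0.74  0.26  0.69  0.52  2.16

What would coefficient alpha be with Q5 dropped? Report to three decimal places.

Remaining items: Q1, Q2, Q3, Q4, Q6 (k = 5).
ΣVar(i) = 0.58 + 0.56 + 0.59 + 2.28 + 2.16 = 6.17
Var(T) = 6.17 + 2 × 4.26 = 14.69
α (item deleted) = (5/4)·(1 − 6.17/14.69) = 0.725

coefficient alpha = 0.725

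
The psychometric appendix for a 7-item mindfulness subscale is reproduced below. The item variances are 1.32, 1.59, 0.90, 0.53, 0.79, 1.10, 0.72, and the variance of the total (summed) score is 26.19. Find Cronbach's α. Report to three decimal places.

Σσᵢ² = 1.32 + 1.59 + 0.90 + 0.53 + 0.79 + 1.10 + 0.72 = 6.95
α = (k/(k−1))·(1 − Σσᵢ²/total variance) = (7/6)·(1 − 6.95/26.19) = 0.857

Cronbach's α = 0.857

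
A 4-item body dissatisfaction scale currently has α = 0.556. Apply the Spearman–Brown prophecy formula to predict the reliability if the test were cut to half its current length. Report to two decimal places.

Length factor m = 1/2
α' = m·α / (1 − (1−m)·α)
   = 1/2 × 0.556 / (1 − (1 − 1/2) × 0.556)
   = 0.2780 / 0.7220 = 0.39

predicted reliability = 0.39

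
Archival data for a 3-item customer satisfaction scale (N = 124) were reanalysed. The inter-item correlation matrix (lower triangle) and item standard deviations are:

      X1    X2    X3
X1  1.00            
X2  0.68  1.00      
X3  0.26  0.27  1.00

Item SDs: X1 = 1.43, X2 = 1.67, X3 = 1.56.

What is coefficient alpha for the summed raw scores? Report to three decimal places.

Σσ²ᵢ = 1.43² + 1.67² + 1.56² = 7.2674
Covariances σ_ij = r_ij · s_i · s_j:
  σ(X1,X2) = 0.68 × 1.43 × 1.67 = 1.6239
  σ(X1,X3) = 0.26 × 1.43 × 1.56 = 0.5800
  σ(X2,X3) = 0.27 × 1.67 × 1.56 = 0.7034
σ²_T = Σσ²ᵢ + 2·Σσ_ij = 7.2674 + 2 × 2.9073 = 13.0820
α = (3/2)·(1 − 7.2674/13.0820) = 0.667

coefficient alpha = 0.667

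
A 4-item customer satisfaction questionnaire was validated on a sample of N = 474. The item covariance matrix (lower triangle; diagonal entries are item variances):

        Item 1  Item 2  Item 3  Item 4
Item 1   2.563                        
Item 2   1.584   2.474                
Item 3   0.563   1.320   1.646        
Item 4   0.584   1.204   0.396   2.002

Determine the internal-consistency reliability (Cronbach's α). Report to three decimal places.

α = 0.754

sum of item variances = 2.563 + 2.474 + 1.646 + 2.002 = 8.685
Sum of the distinct covariances = 5.651
total variance = 8.685 + 2 × 5.651 = 19.987
α = (k/(k−1))·(1 − sum of item variances/total variance) = (4/3)·(1 − 8.685/19.987) = 0.754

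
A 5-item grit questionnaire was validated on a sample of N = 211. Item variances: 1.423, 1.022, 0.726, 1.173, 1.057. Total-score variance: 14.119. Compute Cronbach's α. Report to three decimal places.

α = 0.772

sum of item variances = 1.423 + 1.022 + 0.726 + 1.173 + 1.057 = 5.401
α = (k/(k−1))·(1 − sum of item variances/σ²_total) = (5/4)·(1 − 5.401/14.119) = 0.772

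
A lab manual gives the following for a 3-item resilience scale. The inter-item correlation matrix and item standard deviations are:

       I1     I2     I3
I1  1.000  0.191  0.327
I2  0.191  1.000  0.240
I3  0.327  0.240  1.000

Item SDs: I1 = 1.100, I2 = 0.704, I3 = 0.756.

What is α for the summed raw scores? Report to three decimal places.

α = 0.487

Σσ²ᵢ = 1.100² + 0.704² + 0.756² = 2.2772
Covariances σ_ij = r_ij · s_i · s_j:
  σ(I1,I2) = 0.191 × 1.100 × 0.704 = 0.1479
  σ(I1,I3) = 0.327 × 1.100 × 0.756 = 0.2719
  σ(I2,I3) = 0.240 × 0.704 × 0.756 = 0.1277
σ²_T = Σσ²ᵢ + 2·Σσ_ij = 2.2772 + 2 × 0.5475 = 3.3722
α = (3/2)·(1 − 2.2772/3.3722) = 0.487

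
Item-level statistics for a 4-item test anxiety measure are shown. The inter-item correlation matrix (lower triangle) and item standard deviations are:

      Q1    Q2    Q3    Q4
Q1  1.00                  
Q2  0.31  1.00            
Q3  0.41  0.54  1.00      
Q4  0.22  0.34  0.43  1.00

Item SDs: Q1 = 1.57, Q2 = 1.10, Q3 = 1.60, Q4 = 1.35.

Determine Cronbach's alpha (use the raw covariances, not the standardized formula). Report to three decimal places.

α = 0.697

Σσ²ᵢ = 1.57² + 1.10² + 1.60² + 1.35² = 8.0574
Covariances σ_ij = r_ij · s_i · s_j:
  σ(Q1,Q2) = 0.31 × 1.57 × 1.10 = 0.5354
  σ(Q1,Q3) = 0.41 × 1.57 × 1.60 = 1.0299
  σ(Q1,Q4) = 0.22 × 1.57 × 1.35 = 0.4663
  σ(Q2,Q3) = 0.54 × 1.10 × 1.60 = 0.9504
  σ(Q2,Q4) = 0.34 × 1.10 × 1.35 = 0.5049
  σ(Q3,Q4) = 0.43 × 1.60 × 1.35 = 0.9288
σ²_T = Σσ²ᵢ + 2·Σσ_ij = 8.0574 + 2 × 4.4157 = 16.8888
α = (4/3)·(1 − 8.0574/16.8888) = 0.697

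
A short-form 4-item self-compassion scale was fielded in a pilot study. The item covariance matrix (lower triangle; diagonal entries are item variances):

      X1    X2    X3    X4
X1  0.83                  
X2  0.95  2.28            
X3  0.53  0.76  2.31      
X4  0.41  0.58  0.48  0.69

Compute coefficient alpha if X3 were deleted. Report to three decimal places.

α = 0.758

Remaining items: X1, X2, X4 (k = 3).
sum of item variances = 0.83 + 2.28 + 0.69 = 3.80
σ²_total = 3.80 + 2 × 1.94 = 7.68
α (item deleted) = (3/2)·(1 − 3.80/7.68) = 0.758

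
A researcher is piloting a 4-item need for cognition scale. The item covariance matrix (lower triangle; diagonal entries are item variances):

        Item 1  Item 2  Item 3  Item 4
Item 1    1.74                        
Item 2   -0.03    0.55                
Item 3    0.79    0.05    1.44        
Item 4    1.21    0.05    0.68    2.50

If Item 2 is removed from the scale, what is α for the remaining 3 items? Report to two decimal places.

Remaining items: Item 1, Item 3, Item 4 (k = 3).
sum of item variances = 1.74 + 1.44 + 2.50 = 5.68
Var(T) = 5.68 + 2 × 2.68 = 11.04
α (item deleted) = (3/2)·(1 − 5.68/11.04) = 0.73

α = 0.73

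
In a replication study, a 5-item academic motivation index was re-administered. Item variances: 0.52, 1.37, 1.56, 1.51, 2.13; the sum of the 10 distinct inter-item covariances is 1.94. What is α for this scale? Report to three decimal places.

α = 0.442

Σσᵢ² = 0.52 + 1.37 + 1.56 + 1.51 + 2.13 = 7.09
Sum of distinct covariances = 1.94
total variance = Σσᵢ² + 2·Σcov = 7.09 + 2 × 1.94 = 10.97
α = (5/4)·(1 − 7.09/10.97) = 0.442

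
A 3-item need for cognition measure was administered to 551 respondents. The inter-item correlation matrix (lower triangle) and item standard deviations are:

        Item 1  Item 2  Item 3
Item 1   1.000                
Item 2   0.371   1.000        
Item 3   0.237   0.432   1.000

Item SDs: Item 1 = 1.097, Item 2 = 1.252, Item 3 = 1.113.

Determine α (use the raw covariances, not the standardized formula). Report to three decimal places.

Σσ²ᵢ = 1.097² + 1.252² + 1.113² = 4.0097
Covariances σ_ij = r_ij · s_i · s_j:
  σ(Item 1,Item 2) = 0.371 × 1.097 × 1.252 = 0.5095
  σ(Item 1,Item 3) = 0.237 × 1.097 × 1.113 = 0.2894
  σ(Item 2,Item 3) = 0.432 × 1.252 × 1.113 = 0.6020
σ²_T = Σσ²ᵢ + 2·Σσ_ij = 4.0097 + 2 × 1.4009 = 6.8115
α = (3/2)·(1 − 4.0097/6.8115) = 0.617

α = 0.617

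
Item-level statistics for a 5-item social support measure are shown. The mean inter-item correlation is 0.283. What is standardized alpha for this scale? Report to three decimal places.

Standardized α = k·r̄ / (1 + (k−1)·r̄) = 5 × 0.283 / (1 + 4 × 0.283)
  = 1.4150 / 2.1320 = 0.664

standardized alpha = 0.664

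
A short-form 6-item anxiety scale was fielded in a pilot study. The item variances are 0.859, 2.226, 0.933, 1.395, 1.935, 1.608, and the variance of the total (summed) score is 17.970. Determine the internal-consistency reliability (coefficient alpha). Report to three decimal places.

coefficient alpha = 0.602

Σσᵢ² = 0.859 + 2.226 + 0.933 + 1.395 + 1.935 + 1.608 = 8.956
α = (k/(k−1))·(1 − Σσᵢ²/total variance) = (6/5)·(1 − 8.956/17.970) = 0.602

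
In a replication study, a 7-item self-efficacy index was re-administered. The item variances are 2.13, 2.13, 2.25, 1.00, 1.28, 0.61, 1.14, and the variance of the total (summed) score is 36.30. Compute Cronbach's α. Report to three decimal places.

sum of item variances = 2.13 + 2.13 + 2.25 + 1.00 + 1.28 + 0.61 + 1.14 = 10.54
α = (k/(k−1))·(1 − sum of item variances/σ²_total) = (7/6)·(1 − 10.54/36.30) = 0.828

Cronbach's α = 0.828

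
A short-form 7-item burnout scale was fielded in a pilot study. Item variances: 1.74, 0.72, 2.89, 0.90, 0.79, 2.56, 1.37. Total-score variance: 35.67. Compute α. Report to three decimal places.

Σσ²ᵢ = 1.74 + 0.72 + 2.89 + 0.90 + 0.79 + 2.56 + 1.37 = 10.97
α = (k/(k−1))·(1 − Σσ²ᵢ/σ²_T) = (7/6)·(1 − 10.97/35.67) = 0.808

α = 0.808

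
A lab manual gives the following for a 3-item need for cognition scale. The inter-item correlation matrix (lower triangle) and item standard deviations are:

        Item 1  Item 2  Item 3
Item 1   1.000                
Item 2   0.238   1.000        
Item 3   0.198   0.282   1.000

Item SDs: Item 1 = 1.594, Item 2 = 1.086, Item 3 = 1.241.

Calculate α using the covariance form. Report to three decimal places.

Σσ²ᵢ = 1.594² + 1.086² + 1.241² = 5.2603
Covariances σ_ij = r_ij · s_i · s_j:
  σ(Item 1,Item 2) = 0.238 × 1.594 × 1.086 = 0.4120
  σ(Item 1,Item 3) = 0.198 × 1.594 × 1.241 = 0.3917
  σ(Item 2,Item 3) = 0.282 × 1.086 × 1.241 = 0.3801
σ²_T = Σσ²ᵢ + 2·Σσ_ij = 5.2603 + 2 × 1.1838 = 7.6279
α = (3/2)·(1 − 5.2603/7.6279) = 0.466

α = 0.466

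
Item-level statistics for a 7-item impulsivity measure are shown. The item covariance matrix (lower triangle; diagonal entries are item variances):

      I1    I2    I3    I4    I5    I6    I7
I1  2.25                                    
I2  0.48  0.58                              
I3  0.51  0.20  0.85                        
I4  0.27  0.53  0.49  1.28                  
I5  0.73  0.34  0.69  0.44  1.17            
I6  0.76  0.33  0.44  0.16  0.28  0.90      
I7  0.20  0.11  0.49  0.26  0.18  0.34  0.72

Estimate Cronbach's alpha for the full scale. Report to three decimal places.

Σσᵢ² = 2.25 + 0.58 + 0.85 + 1.28 + 1.17 + 0.90 + 0.72 = 7.75
Sum of off-diagonal covariances = 8.23
σ²_T = 7.75 + 2 × 8.23 = 24.21
α = (k/(k−1))·(1 − Σσᵢ²/σ²_T) = (7/6)·(1 − 7.75/24.21) = 0.793

Cronbach's alpha = 0.793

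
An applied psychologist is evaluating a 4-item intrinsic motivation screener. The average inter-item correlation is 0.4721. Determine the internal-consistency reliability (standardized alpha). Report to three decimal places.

Standardized α = k·r̄ / (1 + (k−1)·r̄) = 4 × 0.4721 / (1 + 3 × 0.4721)
  = 1.8884 / 2.4163 = 0.782

α = 0.782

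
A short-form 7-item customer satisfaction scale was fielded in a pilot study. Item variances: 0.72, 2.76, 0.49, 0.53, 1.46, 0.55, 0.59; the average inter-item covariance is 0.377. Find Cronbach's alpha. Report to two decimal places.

Σσ²ᵢ = 0.72 + 2.76 + 0.49 + 0.53 + 1.46 + 0.55 + 0.59 = 7.10
Sum of the 21 distinct covariances = 21 × 0.377 = 7.917
σ²_T = Σσ²ᵢ + 2·Σcov = 7.10 + 2 × 7.917 = 22.934
α = (7/6)·(1 − 7.10/22.934) = 0.81

Cronbach's alpha = 0.81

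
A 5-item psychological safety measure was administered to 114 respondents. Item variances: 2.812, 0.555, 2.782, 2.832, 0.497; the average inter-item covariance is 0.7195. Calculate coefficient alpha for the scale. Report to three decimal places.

Σσᵢ² = 2.812 + 0.555 + 2.782 + 2.832 + 0.497 = 9.478
Sum of the 10 distinct covariances = 10 × 0.7195 = 7.1950
σ²_total = Σσᵢ² + 2·Σcov = 9.478 + 2 × 7.1950 = 23.8680
α = (5/4)·(1 − 9.478/23.8680) = 0.754

α = 0.754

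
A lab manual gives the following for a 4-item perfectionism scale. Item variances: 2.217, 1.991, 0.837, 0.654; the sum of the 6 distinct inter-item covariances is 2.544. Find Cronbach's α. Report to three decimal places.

Σσᵢ² = 2.217 + 1.991 + 0.837 + 0.654 = 5.699
Sum of distinct covariances = 2.544
σ²_total = Σσᵢ² + 2·Σcov = 5.699 + 2 × 2.544 = 10.787
α = (4/3)·(1 − 5.699/10.787) = 0.629

α = 0.629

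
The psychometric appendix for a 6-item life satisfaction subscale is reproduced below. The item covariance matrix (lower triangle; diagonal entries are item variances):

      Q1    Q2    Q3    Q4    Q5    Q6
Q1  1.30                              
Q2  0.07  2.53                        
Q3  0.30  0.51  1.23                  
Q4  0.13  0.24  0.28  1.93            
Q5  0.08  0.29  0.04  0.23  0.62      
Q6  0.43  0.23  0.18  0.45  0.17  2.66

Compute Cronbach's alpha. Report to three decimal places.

Σσ²ᵢ = 1.30 + 2.53 + 1.23 + 1.93 + 0.62 + 2.66 = 10.27
Sum of off-diagonal covariances = 3.63
total variance = 10.27 + 2 × 3.63 = 17.53
α = (k/(k−1))·(1 − Σσ²ᵢ/total variance) = (6/5)·(1 − 10.27/17.53) = 0.497

α = 0.497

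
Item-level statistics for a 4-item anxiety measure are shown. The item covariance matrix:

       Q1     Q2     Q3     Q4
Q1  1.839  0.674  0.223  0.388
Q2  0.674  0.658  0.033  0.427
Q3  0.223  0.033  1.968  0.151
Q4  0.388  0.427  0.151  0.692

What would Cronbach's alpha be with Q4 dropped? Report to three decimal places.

Cronbach's alpha = 0.441

Remaining items: Q1, Q2, Q3 (k = 3).
Σσᵢ² = 1.839 + 0.658 + 1.968 = 4.465
σ²_T = 4.465 + 2 × 0.930 = 6.325
α (item deleted) = (3/2)·(1 − 4.465/6.325) = 0.441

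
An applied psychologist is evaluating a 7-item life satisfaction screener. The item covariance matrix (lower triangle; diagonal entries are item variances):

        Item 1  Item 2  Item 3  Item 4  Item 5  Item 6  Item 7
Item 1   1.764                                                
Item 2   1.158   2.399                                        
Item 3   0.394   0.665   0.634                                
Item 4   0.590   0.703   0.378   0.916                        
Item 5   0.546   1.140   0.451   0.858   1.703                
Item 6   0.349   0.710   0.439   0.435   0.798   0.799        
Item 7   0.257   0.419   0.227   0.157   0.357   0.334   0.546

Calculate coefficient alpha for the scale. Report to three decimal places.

α = 0.842

Σσ²ᵢ = 1.764 + 2.399 + 0.634 + 0.916 + 1.703 + 0.799 + 0.546 = 8.761
Σ_{i<j} σ_ij = 11.365
σ²_T = 8.761 + 2 × 11.365 = 31.491
α = (k/(k−1))·(1 − Σσ²ᵢ/σ²_T) = (7/6)·(1 − 8.761/31.491) = 0.842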